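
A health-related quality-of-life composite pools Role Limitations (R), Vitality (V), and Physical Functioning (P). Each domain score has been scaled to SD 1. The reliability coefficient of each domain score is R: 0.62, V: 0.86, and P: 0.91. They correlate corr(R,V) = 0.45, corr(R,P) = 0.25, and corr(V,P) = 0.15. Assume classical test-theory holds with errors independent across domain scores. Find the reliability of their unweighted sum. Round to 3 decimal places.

0.870

Var(R+V+P) = 3 + 2·[0.45 + 0.25 + 0.15] = 3 + 1.7 = 4.7.
Under uncorrelated errors the observed covariances equal the true-score covariances, so only the own-variance terms attenuate.
True-score variance = [0.62 + 0.86 + 0.91] + 1.7 = 2.39 + 1.7 = 4.09.
Reliability = 4.09 / 4.7 = 0.870.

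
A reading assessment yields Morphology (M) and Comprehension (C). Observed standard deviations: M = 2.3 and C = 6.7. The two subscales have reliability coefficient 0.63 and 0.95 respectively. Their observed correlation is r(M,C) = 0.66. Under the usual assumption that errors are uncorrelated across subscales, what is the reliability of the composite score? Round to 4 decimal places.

0.9404

Var(M+C) = 2.3² + 6.7² + 2·[2.3·6.7·0.66] = 50.18 + 20.3412 = 70.5212.
Because errors are independent across components, Cov(Tᵢ,Tⱼ) = Cov(Xᵢ,Xⱼ); the off-diagonal part of the true-score variance is the same as above.
True-score variance = [2.3²·0.63 + 6.7²·0.95] + 20.3412 = 45.9782 + 20.3412 = 66.3194.
Reliability = 66.3194 / 70.5212 = 0.9404.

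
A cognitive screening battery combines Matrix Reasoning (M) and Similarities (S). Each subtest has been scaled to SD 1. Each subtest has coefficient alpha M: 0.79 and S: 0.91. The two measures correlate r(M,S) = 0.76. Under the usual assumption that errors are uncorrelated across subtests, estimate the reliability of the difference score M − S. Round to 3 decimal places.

0.375

Var(M−S) = 1 + 1 − 2·0.76 = 2 − 1.52 = 0.48.
With uncorrelated errors the cross-covariances are all true-score covariance, so they carry over unchanged; only the diagonal terms shrink to ρᵢσᵢ².
True-score variance = [0.79 + 0.91] − 1.52 = 1.7 − 1.52 = 0.18.
Reliability = 0.18 / 0.48 = 0.375.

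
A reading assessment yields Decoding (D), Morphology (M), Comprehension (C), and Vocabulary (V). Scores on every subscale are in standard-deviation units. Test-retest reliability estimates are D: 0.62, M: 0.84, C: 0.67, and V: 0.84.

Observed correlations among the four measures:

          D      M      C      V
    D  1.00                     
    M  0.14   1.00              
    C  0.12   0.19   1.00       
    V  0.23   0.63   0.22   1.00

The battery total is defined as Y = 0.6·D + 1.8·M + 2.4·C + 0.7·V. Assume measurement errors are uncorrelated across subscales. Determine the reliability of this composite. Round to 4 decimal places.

Var(Y) = 0.6² + 1.8² + 2.4² + 0.7² + 2·[1.08·0.14 + 1.44·0.12 + 0.42·0.23 + 4.32·0.19 + 1.26·0.63 + 1.68·0.22] = 9.85 + 4.8096 = 14.6596.
Under uncorrelated errors the observed covariances equal the true-score covariances, so only the own-variance terms attenuate.
True-score variance = [0.6²·0.62 + 1.8²·0.84 + 2.4²·0.67 + 0.7²·0.84] + 4.8096 = 7.2156 + 4.8096 = 12.0252.
Reliability = 12.0252 / 14.6596 = 0.8203.

0.8203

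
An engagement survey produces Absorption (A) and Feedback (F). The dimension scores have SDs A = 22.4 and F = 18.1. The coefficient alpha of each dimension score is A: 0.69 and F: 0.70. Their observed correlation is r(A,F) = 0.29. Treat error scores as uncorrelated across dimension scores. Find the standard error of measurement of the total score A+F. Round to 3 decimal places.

15.932

Var(total) = 829.37 + 235.155 = 1064.53.
True-score variance = 575.541 + 235.155 = 810.697, so reliability = 0.7616.
Error variance = 1064.53 − 810.697 = 253.829; SEM = √253.829 = 15.932.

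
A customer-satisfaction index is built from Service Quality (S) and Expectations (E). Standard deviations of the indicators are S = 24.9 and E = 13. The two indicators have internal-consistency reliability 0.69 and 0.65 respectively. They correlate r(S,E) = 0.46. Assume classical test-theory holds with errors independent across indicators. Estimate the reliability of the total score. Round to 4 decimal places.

Var(S+E) = 24.9² + 13² + 2·[24.9·13·0.46] = 789.01 + 297.804 = 1086.81.
With uncorrelated errors the cross-covariances are all true-score covariance, so they carry over unchanged; only the diagonal terms shrink to ρᵢσᵢ².
True-score variance = [24.9²·0.69 + 13²·0.65] + 297.804 = 537.657 + 297.804 = 835.461.
Reliability = 835.461 / 1086.81 = 0.7687.

0.7687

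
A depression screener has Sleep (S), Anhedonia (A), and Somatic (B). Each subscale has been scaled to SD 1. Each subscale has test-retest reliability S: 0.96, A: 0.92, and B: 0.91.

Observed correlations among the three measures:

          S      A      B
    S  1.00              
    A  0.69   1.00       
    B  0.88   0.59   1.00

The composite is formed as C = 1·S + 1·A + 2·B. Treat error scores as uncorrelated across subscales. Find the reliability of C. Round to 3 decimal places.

Var(C) = 1 + 1 + 2² + 2·[0.69 + 2·0.88 + 2·0.59] = 6 + 7.26 = 13.26.
Under uncorrelated errors the observed covariances equal the true-score covariances, so only the own-variance terms attenuate.
True-score variance = [0.96 + 0.92 + 2²·0.91] + 7.26 = 5.52 + 7.26 = 12.78.
Reliability = 12.78 / 13.26 = 0.964.

0.964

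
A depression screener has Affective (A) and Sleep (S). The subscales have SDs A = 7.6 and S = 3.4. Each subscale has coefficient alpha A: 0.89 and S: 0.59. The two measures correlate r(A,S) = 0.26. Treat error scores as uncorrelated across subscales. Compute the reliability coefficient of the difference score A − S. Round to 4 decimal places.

Var(A−S) = 7.6² + 3.4² − 2·7.6·3.4·0.26 = 69.32 − 13.4368 = 55.8832.
Under uncorrelated errors the observed covariances equal the true-score covariances, so only the own-variance terms attenuate.
True-score variance = [7.6²·0.89 + 3.4²·0.59] − 13.4368 = 58.2268 − 13.4368 = 44.79.
Reliability = 44.79 / 55.8832 = 0.8015.

0.8015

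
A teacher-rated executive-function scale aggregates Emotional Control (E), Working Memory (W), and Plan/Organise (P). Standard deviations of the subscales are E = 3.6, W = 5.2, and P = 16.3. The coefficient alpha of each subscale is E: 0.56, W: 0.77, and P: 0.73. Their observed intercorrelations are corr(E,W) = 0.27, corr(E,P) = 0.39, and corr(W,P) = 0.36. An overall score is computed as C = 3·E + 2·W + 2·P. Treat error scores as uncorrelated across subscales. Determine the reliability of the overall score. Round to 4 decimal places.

Var(C) = 3²·3.6² + 2²·5.2² + 2²·16.3² + 2·[6·3.6·5.2·0.27 + 6·3.6·16.3·0.39 + 4·5.2·16.3·0.36] = 1287.56 + 579.384 = 1866.94.
With uncorrelated errors the cross-covariances are all true-score covariance, so they carry over unchanged; only the diagonal terms shrink to ρᵢσᵢ².
True-score variance = [3²·3.6²·0.56 + 2²·5.2²·0.77 + 2²·16.3²·0.73] + 579.384 = 924.416 + 579.384 = 1503.8.
Reliability = 1503.8 / 1866.94 = 0.8055.

0.8055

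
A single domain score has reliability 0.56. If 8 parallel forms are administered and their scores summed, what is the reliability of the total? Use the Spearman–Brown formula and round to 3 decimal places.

ρ_k = kρ / (1 + (k−1)ρ) = 8·0.56 / (1 + 7·0.56) = 4.480 / 4.920 = 0.911.

0.911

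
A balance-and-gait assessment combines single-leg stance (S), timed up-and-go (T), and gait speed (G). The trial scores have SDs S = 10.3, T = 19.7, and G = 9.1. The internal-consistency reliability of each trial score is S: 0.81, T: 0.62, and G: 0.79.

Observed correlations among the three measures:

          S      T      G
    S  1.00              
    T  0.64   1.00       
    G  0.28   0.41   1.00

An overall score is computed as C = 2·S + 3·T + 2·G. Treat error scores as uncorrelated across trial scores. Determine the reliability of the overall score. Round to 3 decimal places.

0.786

Var(C) = 2²·10.3² + 3²·19.7² + 2²·9.1² + 2·[6·10.3·19.7·0.64 + 4·10.3·9.1·0.28 + 6·19.7·9.1·0.41] = 4248.41 + 2650.31 = 6898.72.
With uncorrelated errors the cross-covariances are all true-score covariance, so they carry over unchanged; only the diagonal terms shrink to ρᵢσᵢ².
True-score variance = [2²·10.3²·0.81 + 3²·19.7²·0.62 + 2²·9.1²·0.79] + 2650.31 = 2770.95 + 2650.31 = 5421.27.
Reliability = 5421.27 / 6898.72 = 0.786.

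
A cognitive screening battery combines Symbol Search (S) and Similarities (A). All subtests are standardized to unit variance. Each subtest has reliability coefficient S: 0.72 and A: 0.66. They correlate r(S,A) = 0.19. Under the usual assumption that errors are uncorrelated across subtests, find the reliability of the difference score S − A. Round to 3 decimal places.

0.617

Var(S−A) = 1 + 1 − 2·0.19 = 2 − 0.38 = 1.62.
With uncorrelated errors the cross-covariances are all true-score covariance, so they carry over unchanged; only the diagonal terms shrink to ρᵢσᵢ².
True-score variance = [0.72 + 0.66] − 0.38 = 1.38 − 0.38 = 1.
Reliability = 1 / 1.62 = 0.617.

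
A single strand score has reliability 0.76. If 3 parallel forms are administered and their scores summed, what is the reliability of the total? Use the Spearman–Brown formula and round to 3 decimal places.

0.905

ρ_k = kρ / (1 + (k−1)ρ) = 3·0.76 / (1 + 2·0.76) = 2.280 / 2.520 = 0.905.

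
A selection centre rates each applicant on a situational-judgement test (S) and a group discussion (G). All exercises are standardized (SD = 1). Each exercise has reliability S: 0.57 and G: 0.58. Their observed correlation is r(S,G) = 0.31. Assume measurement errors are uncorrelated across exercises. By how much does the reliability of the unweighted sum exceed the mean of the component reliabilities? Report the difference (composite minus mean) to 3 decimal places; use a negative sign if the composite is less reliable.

Var(sum) = 2 + 0.62 = 2.62; true-score variance = 1.15 + 0.62 = 1.77; composite reliability = 0.6756.
Mean component reliability = 0.5750.
Difference = 0.6756 − 0.5750 = 0.101.

0.101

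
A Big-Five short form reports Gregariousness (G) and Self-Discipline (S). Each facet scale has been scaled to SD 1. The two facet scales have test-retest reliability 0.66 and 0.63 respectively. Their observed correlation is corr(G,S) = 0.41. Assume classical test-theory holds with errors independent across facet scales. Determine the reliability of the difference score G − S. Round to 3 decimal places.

0.398

Var(G−S) = 1 + 1 − 2·0.41 = 2 − 0.82 = 1.18.
With uncorrelated errors the cross-covariances are all true-score covariance, so they carry over unchanged; only the diagonal terms shrink to ρᵢσᵢ².
True-score variance = [0.66 + 0.63] − 0.82 = 1.29 − 0.82 = 0.47.
Reliability = 0.47 / 1.18 = 0.398.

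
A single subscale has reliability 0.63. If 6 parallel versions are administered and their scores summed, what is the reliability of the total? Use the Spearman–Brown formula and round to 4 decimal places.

ρ_k = kρ / (1 + (k−1)ρ) = 6·0.63 / (1 + 5·0.63) = 3.780 / 4.150 = 0.9108.

0.9108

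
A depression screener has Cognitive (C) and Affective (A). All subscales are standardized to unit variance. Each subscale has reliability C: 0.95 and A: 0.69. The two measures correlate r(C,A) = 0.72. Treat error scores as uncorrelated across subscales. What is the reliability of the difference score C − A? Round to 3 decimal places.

0.357

Var(C−A) = 1 + 1 − 2·0.72 = 2 − 1.44 = 0.56.
Under uncorrelated errors the observed covariances equal the true-score covariances, so only the own-variance terms attenuate.
True-score variance = [0.95 + 0.69] − 1.44 = 1.64 − 1.44 = 0.2.
Reliability = 0.2 / 0.56 = 0.357.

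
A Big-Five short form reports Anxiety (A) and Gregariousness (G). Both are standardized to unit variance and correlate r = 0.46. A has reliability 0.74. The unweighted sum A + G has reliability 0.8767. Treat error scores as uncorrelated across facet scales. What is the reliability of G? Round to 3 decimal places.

Var(A+G) = 2 + 2·0.46 = 2.920.
True-score variance = ρ_A + ρ_G + 2·0.46, so 0.8767 = (0.74 + ρ_G + 0.92) / 2.920.
ρ_G = 0.8767·2.920 − 0.74 − 0.92 = 0.900.

0.900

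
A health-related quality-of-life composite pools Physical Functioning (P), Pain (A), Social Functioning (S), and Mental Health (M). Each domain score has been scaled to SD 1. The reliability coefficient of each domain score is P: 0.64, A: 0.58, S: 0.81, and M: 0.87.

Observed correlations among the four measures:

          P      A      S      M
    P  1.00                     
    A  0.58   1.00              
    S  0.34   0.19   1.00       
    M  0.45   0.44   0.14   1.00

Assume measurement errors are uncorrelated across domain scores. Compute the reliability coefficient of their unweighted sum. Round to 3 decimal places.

Var(P+A+S+M) = 4 + 2·[0.58 + 0.34 + 0.45 + 0.19 + 0.44 + 0.14] = 4 + 4.28 = 8.28.
With uncorrelated errors the cross-covariances are all true-score covariance, so they carry over unchanged; only the diagonal terms shrink to ρᵢσᵢ².
True-score variance = [0.64 + 0.58 + 0.81 + 0.87] + 4.28 = 2.9 + 4.28 = 7.18.
Reliability = 7.18 / 8.28 = 0.867.

0.867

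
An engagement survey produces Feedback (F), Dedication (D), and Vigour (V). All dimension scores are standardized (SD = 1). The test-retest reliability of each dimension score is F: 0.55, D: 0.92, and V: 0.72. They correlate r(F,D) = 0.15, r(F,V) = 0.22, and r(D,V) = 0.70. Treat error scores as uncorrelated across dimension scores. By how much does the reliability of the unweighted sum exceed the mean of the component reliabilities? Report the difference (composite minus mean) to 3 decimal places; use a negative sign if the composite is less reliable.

0.112

Var(sum) = 3 + 2.14 = 5.14; true-score variance = 2.19 + 2.14 = 4.33; composite reliability = 0.8424.
Mean component reliability = 0.7300.
Difference = 0.8424 − 0.7300 = 0.112.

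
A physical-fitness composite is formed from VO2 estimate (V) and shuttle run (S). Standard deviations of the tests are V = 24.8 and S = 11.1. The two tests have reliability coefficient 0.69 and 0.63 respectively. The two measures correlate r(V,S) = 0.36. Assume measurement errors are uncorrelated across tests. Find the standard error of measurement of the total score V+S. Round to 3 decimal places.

15.370

Var(total) = 738.25 + 198.202 = 936.452.
True-score variance = 502 + 198.202 = 700.202, so reliability = 0.7477.
Error variance = 936.452 − 700.202 = 236.25; SEM = √236.25 = 15.370.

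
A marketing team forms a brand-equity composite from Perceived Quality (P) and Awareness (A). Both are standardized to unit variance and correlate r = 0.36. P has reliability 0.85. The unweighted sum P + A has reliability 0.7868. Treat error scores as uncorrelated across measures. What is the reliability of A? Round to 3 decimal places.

Var(P+A) = 2 + 2·0.36 = 2.720.
True-score variance = ρ_P + ρ_A + 2·0.36, so 0.7868 = (0.85 + ρ_A + 0.72) / 2.720.
ρ_A = 0.7868·2.720 − 0.85 − 0.72 = 0.570.

0.570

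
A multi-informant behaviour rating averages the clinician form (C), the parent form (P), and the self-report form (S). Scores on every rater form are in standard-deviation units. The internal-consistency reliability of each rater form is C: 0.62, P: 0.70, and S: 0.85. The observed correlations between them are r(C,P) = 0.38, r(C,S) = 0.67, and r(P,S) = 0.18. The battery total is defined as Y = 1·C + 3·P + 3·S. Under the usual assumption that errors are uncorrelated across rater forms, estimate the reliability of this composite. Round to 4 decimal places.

0.8448

Var(Y) = 1 + 3² + 3² + 2·[3·0.38 + 3·0.67 + 9·0.18] = 19 + 9.54 = 28.54.
Under uncorrelated errors the observed covariances equal the true-score covariances, so only the own-variance terms attenuate.
True-score variance = [0.62 + 3²·0.70 + 3²·0.85] + 9.54 = 14.57 + 9.54 = 24.11.
Reliability = 24.11 / 28.54 = 0.8448.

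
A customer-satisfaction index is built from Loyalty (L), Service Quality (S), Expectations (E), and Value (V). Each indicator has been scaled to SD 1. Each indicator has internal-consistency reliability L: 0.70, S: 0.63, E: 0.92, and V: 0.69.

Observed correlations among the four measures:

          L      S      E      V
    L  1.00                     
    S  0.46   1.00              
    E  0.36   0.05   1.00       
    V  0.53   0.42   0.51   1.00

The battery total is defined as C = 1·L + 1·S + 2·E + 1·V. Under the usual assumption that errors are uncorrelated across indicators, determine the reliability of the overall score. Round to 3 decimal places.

Var(C) = 1 + 1 + 2² + 1 + 2·[0.46 + 2·0.36 + 0.53 + 2·0.05 + 0.42 + 2·0.51] = 7 + 6.5 = 13.5.
Because errors are independent across components, Cov(Tᵢ,Tⱼ) = Cov(Xᵢ,Xⱼ); the off-diagonal part of the true-score variance is the same as above.
True-score variance = [0.70 + 0.63 + 2²·0.92 + 0.69] + 6.5 = 5.7 + 6.5 = 12.2.
Reliability = 12.2 / 13.5 = 0.904.

0.904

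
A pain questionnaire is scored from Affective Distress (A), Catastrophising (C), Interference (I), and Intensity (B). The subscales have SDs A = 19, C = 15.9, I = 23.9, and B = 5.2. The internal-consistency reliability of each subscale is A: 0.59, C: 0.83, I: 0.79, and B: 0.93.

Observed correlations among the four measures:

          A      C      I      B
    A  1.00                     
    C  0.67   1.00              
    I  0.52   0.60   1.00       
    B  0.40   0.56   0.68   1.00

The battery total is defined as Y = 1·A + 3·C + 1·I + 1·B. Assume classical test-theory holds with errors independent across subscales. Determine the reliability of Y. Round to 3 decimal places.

0.904

Var(Y) = 19² + 3²·15.9² + 23.9² + 5.2² + 2·[3·19·15.9·0.67 + 19·23.9·0.52 + 19·5.2·0.40 + 3·15.9·23.9·0.60 + 3·15.9·5.2·0.56 + 23.9·5.2·0.68] = 3234.54 + 3580.61 = 6815.15.
Because errors are independent across components, Cov(Tᵢ,Tⱼ) = Cov(Xᵢ,Xⱼ); the off-diagonal part of the true-score variance is the same as above.
True-score variance = [19²·0.59 + 3²·15.9²·0.83 + 23.9²·0.79 + 5.2²·0.93] + 3580.61 = 2577.88 + 3580.61 = 6158.49.
Reliability = 6158.49 / 6815.15 = 0.904.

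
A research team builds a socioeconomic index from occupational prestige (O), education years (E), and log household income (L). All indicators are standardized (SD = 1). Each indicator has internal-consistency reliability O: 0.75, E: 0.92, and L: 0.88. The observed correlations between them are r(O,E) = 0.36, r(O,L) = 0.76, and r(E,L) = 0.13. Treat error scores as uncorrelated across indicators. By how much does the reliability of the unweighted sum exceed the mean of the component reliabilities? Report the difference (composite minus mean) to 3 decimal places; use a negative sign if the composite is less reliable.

0.068

Var(sum) = 3 + 2.5 = 5.5; true-score variance = 2.55 + 2.5 = 5.05; composite reliability = 0.9182.
Mean component reliability = 0.8500.
Difference = 0.9182 − 0.8500 = 0.068.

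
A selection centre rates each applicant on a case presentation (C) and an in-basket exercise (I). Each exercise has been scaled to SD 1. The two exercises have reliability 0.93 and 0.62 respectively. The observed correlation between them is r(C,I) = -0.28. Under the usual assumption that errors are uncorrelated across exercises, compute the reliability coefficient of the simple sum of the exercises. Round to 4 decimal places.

Var(C+I) = 2 + 2·[(-0.28)] = 2 − 0.56 = 1.44.
Under uncorrelated errors the observed covariances equal the true-score covariances, so only the own-variance terms attenuate.
True-score variance = [0.93 + 0.62] − 0.56 = 1.55 − 0.56 = 0.99.
Reliability = 0.99 / 1.44 = 0.6875.

0.6875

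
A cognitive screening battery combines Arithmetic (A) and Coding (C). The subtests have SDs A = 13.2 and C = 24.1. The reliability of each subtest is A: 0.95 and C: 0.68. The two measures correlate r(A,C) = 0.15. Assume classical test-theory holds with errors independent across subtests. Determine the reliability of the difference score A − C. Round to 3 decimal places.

0.705

Var(A−C) = 13.2² + 24.1² − 2·13.2·24.1·0.15 = 755.05 − 95.436 = 659.614.
With uncorrelated errors the cross-covariances are all true-score covariance, so they carry over unchanged; only the diagonal terms shrink to ρᵢσᵢ².
True-score variance = [13.2²·0.95 + 24.1²·0.68] − 95.436 = 560.479 − 95.436 = 465.043.
Reliability = 465.043 / 659.614 = 0.705.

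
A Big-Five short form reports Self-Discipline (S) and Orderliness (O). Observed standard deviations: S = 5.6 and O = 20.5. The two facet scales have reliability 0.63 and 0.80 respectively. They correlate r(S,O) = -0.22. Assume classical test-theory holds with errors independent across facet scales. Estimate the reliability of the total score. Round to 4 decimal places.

Var(S+O) = 5.6² + 20.5² + 2·[5.6·20.5·(-0.22)] = 451.61 − 50.512 = 401.098.
With uncorrelated errors the cross-covariances are all true-score covariance, so they carry over unchanged; only the diagonal terms shrink to ρᵢσᵢ².
True-score variance = [5.6²·0.63 + 20.5²·0.80] − 50.512 = 355.957 − 50.512 = 305.445.
Reliability = 305.445 / 401.098 = 0.7615.

0.7615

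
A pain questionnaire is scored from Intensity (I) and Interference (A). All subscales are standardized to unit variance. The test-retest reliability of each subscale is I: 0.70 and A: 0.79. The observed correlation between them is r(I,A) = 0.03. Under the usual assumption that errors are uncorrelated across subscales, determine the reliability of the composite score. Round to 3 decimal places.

Var(I+A) = 2 + 2·[0.03] = 2 + 0.06 = 2.06.
With uncorrelated errors the cross-covariances are all true-score covariance, so they carry over unchanged; only the diagonal terms shrink to ρᵢσᵢ².
True-score variance = [0.70 + 0.79] + 0.06 = 1.49 + 0.06 = 1.55.
Reliability = 1.55 / 2.06 = 0.752.

0.752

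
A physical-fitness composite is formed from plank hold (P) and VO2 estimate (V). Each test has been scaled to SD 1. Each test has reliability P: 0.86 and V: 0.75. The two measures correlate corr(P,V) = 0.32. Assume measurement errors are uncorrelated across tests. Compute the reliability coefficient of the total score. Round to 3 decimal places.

0.852

Var(P+V) = 2 + 2·[0.32] = 2 + 0.64 = 2.64.
Because errors are independent across components, Cov(Tᵢ,Tⱼ) = Cov(Xᵢ,Xⱼ); the off-diagonal part of the true-score variance is the same as above.
True-score variance = [0.86 + 0.75] + 0.64 = 1.61 + 0.64 = 2.25.
Reliability = 2.25 / 2.64 = 0.852.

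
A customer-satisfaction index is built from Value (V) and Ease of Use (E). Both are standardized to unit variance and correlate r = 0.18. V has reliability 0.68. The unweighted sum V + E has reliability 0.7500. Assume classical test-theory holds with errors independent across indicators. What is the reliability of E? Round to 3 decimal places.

0.730

Var(V+E) = 2 + 2·0.18 = 2.360.
True-score variance = ρ_V + ρ_E + 2·0.18, so 0.7500 = (0.68 + ρ_E + 0.36) / 2.360.
ρ_E = 0.7500·2.360 − 0.68 − 0.36 = 0.730.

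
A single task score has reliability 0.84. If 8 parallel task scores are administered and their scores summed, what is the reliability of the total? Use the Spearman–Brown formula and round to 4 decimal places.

0.9767

ρ_k = kρ / (1 + (k−1)ρ) = 8·0.84 / (1 + 7·0.84) = 6.720 / 6.880 = 0.9767.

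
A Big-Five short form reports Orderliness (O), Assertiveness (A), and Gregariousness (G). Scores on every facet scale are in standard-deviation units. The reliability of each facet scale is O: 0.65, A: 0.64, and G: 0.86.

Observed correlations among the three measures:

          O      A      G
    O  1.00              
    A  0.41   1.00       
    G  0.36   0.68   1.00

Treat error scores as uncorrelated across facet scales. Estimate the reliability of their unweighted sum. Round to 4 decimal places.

Var(O+A+G) = 3 + 2·[0.41 + 0.36 + 0.68] = 3 + 2.9 = 5.9.
Because errors are independent across components, Cov(Tᵢ,Tⱼ) = Cov(Xᵢ,Xⱼ); the off-diagonal part of the true-score variance is the same as above.
True-score variance = [0.65 + 0.64 + 0.86] + 2.9 = 2.15 + 2.9 = 5.05.
Reliability = 5.05 / 5.9 = 0.8559.

0.8559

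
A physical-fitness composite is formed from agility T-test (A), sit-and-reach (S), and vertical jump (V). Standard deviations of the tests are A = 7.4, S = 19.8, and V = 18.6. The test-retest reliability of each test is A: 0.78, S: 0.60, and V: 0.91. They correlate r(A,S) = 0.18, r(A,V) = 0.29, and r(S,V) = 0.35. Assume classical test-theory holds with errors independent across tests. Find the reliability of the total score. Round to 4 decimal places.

0.8310

Var(A+S+V) = 7.4² + 19.8² + 18.6² + 2·[7.4·19.8·0.18 + 7.4·18.6·0.29 + 19.8·18.6·0.35] = 792.76 + 390.374 = 1183.13.
With uncorrelated errors the cross-covariances are all true-score covariance, so they carry over unchanged; only the diagonal terms shrink to ρᵢσᵢ².
True-score variance = [7.4²·0.78 + 19.8²·0.60 + 18.6²·0.91] + 390.374 = 592.76 + 390.374 = 983.135.
Reliability = 983.135 / 1183.13 = 0.8310.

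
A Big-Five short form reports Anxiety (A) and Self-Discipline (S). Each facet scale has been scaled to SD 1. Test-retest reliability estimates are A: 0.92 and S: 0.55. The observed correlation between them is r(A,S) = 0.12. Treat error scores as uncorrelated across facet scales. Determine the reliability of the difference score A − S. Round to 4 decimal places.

Var(A−S) = 1 + 1 − 2·0.12 = 2 − 0.24 = 1.76.
Under uncorrelated errors the observed covariances equal the true-score covariances, so only the own-variance terms attenuate.
True-score variance = [0.92 + 0.55] − 0.24 = 1.47 − 0.24 = 1.23.
Reliability = 1.23 / 1.76 = 0.6989.

0.6989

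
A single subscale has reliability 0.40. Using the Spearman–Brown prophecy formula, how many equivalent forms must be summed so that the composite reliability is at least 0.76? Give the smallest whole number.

k ≥ ρ*(1−ρ₁)/(ρ₁(1−ρ*)) = 0.76·0.60 / (0.40·0.24) = 4.750.
Smallest integer k = 5.

5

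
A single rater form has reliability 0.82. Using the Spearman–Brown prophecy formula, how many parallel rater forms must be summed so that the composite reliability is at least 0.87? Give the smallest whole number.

k ≥ ρ*(1−ρ₁)/(ρ₁(1−ρ*)) = 0.87·0.18 / (0.82·0.13) = 1.469.
Smallest integer k = 2.

2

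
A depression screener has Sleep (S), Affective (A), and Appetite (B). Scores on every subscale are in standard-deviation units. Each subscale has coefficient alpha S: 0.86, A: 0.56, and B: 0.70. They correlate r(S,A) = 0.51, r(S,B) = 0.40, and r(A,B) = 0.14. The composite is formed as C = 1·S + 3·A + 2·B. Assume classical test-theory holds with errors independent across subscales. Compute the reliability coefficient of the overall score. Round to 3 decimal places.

Var(C) = 1 + 3² + 2² + 2·[3·0.51 + 2·0.40 + 6·0.14] = 14 + 6.34 = 20.34.
Because errors are independent across components, Cov(Tᵢ,Tⱼ) = Cov(Xᵢ,Xⱼ); the off-diagonal part of the true-score variance is the same as above.
True-score variance = [0.86 + 3²·0.56 + 2²·0.70] + 6.34 = 8.7 + 6.34 = 15.04.
Reliability = 15.04 / 20.34 = 0.739.

0.739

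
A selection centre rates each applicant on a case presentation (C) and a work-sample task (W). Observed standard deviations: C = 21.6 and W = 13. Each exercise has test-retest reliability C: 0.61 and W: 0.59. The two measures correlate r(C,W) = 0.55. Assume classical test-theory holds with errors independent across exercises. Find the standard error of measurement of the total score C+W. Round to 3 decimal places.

15.851

Var(total) = 635.56 + 308.88 = 944.44.
True-score variance = 384.312 + 308.88 = 693.192, so reliability = 0.7340.
Error variance = 944.44 − 693.192 = 251.248; SEM = √251.248 = 15.851.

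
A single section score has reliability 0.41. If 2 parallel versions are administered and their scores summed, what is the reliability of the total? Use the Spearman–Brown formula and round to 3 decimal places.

ρ_k = kρ / (1 + (k−1)ρ) = 2·0.41 / (1 + 1·0.41) = 0.820 / 1.410 = 0.582.

0.582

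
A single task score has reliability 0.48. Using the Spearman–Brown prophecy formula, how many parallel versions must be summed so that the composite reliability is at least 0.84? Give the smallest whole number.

k ≥ ρ*(1−ρ₁)/(ρ₁(1−ρ*)) = 0.84·0.52 / (0.48·0.16) = 5.688.
Smallest integer k = 6.

6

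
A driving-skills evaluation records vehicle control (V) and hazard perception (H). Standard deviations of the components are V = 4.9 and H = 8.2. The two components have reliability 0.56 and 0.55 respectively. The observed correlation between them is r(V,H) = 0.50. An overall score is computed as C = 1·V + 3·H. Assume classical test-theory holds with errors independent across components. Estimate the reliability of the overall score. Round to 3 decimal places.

Var(C) = 4.9² + 3²·8.2² + 2·[3·4.9·8.2·0.50] = 629.17 + 120.54 = 749.71.
Under uncorrelated errors the observed covariances equal the true-score covariances, so only the own-variance terms attenuate.
True-score variance = [4.9²·0.56 + 3²·8.2²·0.55] + 120.54 = 346.284 + 120.54 = 466.824.
Reliability = 466.824 / 749.71 = 0.623.

0.623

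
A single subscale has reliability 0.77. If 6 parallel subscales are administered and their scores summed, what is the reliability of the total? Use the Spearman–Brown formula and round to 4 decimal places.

0.9526

ρ_k = kρ / (1 + (k−1)ρ) = 6·0.77 / (1 + 5·0.77) = 4.620 / 4.850 = 0.9526.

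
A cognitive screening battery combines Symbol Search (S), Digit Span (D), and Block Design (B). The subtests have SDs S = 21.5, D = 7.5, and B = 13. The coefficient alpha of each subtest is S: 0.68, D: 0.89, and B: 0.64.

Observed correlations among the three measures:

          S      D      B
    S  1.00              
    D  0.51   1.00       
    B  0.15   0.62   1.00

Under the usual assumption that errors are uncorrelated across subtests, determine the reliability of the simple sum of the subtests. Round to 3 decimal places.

0.797

Var(S+D+B) = 21.5² + 7.5² + 13² + 2·[21.5·7.5·0.51 + 21.5·13·0.15 + 7.5·13·0.62] = 687.5 + 369.225 = 1056.72.
Under uncorrelated errors the observed covariances equal the true-score covariances, so only the own-variance terms attenuate.
True-score variance = [21.5²·0.68 + 7.5²·0.89 + 13²·0.64] + 369.225 = 472.553 + 369.225 = 841.778.
Reliability = 841.778 / 1056.72 = 0.797.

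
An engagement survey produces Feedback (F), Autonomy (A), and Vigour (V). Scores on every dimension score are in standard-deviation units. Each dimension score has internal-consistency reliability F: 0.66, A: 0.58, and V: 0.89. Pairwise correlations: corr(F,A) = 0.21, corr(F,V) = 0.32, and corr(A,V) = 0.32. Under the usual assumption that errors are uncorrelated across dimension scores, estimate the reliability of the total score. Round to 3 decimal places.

0.815

Var(F+A+V) = 3 + 2·[0.21 + 0.32 + 0.32] = 3 + 1.7 = 4.7.
Because errors are independent across components, Cov(Tᵢ,Tⱼ) = Cov(Xᵢ,Xⱼ); the off-diagonal part of the true-score variance is the same as above.
True-score variance = [0.66 + 0.58 + 0.89] + 1.7 = 2.13 + 1.7 = 3.83.
Reliability = 3.83 / 4.7 = 0.815.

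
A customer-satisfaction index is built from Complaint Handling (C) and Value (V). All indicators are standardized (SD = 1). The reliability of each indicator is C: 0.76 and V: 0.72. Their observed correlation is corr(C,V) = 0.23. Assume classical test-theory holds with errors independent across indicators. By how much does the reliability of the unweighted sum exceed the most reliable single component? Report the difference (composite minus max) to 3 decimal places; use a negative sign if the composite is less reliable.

Var(sum) = 2 + 0.46 = 2.46; true-score variance = 1.48 + 0.46 = 1.94; composite reliability = 0.7886.
Max component reliability = 0.7600.
Difference = 0.7886 − 0.7600 = 0.029.

0.029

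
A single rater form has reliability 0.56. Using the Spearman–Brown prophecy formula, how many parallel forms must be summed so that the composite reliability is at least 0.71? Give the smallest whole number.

k ≥ ρ*(1−ρ₁)/(ρ₁(1−ρ*)) = 0.71·0.44 / (0.56·0.29) = 1.924.
Smallest integer k = 2.

2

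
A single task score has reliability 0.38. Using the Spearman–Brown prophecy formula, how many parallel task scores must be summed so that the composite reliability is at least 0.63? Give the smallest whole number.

k ≥ ρ*(1−ρ₁)/(ρ₁(1−ρ*)) = 0.63·0.62 / (0.38·0.37) = 2.778.
Smallest integer k = 3.

3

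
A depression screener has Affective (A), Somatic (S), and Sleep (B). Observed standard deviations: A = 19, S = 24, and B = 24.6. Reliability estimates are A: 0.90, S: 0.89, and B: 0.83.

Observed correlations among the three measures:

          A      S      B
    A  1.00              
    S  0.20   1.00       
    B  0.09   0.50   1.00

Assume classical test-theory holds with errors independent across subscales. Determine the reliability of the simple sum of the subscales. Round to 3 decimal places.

Var(A+S+B) = 19² + 24² + 24.6² + 2·[19·24·0.20 + 19·24.6·0.09 + 24·24.6·0.50] = 1542.16 + 856.932 = 2399.09.
With uncorrelated errors the cross-covariances are all true-score covariance, so they carry over unchanged; only the diagonal terms shrink to ρᵢσᵢ².
True-score variance = [19²·0.90 + 24²·0.89 + 24.6²·0.83] + 856.932 = 1339.82 + 856.932 = 2196.75.
Reliability = 2196.75 / 2399.09 = 0.916.

0.916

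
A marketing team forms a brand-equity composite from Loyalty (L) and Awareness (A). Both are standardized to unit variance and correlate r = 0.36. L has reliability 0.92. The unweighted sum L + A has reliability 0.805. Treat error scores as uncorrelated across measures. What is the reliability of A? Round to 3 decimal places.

0.550

Var(L+A) = 2 + 2·0.36 = 2.720.
True-score variance = ρ_L + ρ_A + 2·0.36, so 0.805 = (0.92 + ρ_A + 0.72) / 2.720.
ρ_A = 0.805·2.720 − 0.92 − 0.72 = 0.550.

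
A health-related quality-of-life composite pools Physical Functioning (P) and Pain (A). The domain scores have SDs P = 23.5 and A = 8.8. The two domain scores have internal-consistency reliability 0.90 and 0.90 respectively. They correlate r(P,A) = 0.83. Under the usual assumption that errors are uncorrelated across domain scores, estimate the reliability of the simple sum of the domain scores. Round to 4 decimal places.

Var(P+A) = 23.5² + 8.8² + 2·[23.5·8.8·0.83] = 629.69 + 343.288 = 972.978.
Because errors are independent across components, Cov(Tᵢ,Tⱼ) = Cov(Xᵢ,Xⱼ); the off-diagonal part of the true-score variance is the same as above.
True-score variance = [23.5²·0.90 + 8.8²·0.90] + 343.288 = 566.721 + 343.288 = 910.009.
Reliability = 910.009 / 972.978 = 0.9353.

0.9353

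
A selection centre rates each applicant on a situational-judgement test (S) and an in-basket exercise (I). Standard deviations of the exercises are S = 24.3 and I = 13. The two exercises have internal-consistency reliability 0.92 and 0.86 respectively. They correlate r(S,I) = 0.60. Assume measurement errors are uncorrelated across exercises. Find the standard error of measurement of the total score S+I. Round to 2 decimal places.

8.42

Var(total) = 759.49 + 379.08 = 1138.57.
True-score variance = 688.591 + 379.08 = 1067.67, so reliability = 0.9377.
Error variance = 1138.57 − 1067.67 = 70.8992; SEM = √70.8992 = 8.42.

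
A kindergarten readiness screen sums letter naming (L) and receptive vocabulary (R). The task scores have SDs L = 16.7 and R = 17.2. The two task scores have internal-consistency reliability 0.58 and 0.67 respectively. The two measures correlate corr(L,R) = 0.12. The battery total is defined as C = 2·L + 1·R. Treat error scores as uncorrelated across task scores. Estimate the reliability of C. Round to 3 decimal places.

Var(C) = 2²·16.7² + 17.2² + 2·[2·16.7·17.2·0.12] = 1411.4 + 137.875 = 1549.28.
Because errors are independent across components, Cov(Tᵢ,Tⱼ) = Cov(Xᵢ,Xⱼ); the off-diagonal part of the true-score variance is the same as above.
True-score variance = [2²·16.7²·0.58 + 17.2²·0.67] + 137.875 = 845.238 + 137.875 = 983.113.
Reliability = 983.113 / 1549.28 = 0.635.

0.635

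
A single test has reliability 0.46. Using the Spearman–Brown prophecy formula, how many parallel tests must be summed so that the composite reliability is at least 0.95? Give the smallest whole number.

23

k ≥ ρ*(1−ρ₁)/(ρ₁(1−ρ*)) = 0.95·0.54 / (0.46·0.05) = 22.304.
Smallest integer k = 23.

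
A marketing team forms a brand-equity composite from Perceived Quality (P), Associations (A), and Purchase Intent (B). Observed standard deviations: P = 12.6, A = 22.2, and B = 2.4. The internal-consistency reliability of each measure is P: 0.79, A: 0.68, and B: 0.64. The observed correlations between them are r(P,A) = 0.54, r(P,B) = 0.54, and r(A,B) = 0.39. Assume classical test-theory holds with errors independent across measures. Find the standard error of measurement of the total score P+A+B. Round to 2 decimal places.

Var(total) = 657.36 + 376.315 = 1033.68.
True-score variance = 464.238 + 376.315 = 840.553, so reliability = 0.8132.
Error variance = 1033.68 − 840.553 = 193.122; SEM = √193.122 = 13.90.

13.90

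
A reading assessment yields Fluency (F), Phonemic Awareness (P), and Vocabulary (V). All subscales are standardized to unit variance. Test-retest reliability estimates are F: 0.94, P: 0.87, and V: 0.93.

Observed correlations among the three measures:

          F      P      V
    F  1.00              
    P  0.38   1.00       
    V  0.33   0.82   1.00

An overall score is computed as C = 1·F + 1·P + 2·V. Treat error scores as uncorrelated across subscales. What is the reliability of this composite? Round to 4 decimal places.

0.9586

Var(C) = 1 + 1 + 2² + 2·[0.38 + 2·0.33 + 2·0.82] = 6 + 5.36 = 11.36.
Because errors are independent across components, Cov(Tᵢ,Tⱼ) = Cov(Xᵢ,Xⱼ); the off-diagonal part of the true-score variance is the same as above.
True-score variance = [0.94 + 0.87 + 2²·0.93] + 5.36 = 5.53 + 5.36 = 10.89.
Reliability = 10.89 / 11.36 = 0.9586.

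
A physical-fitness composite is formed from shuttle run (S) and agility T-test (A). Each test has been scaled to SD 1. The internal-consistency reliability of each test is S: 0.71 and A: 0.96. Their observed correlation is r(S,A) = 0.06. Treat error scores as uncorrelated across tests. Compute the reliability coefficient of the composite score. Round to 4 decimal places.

Var(S+A) = 2 + 2·[0.06] = 2 + 0.12 = 2.12.
Under uncorrelated errors the observed covariances equal the true-score covariances, so only the own-variance terms attenuate.
True-score variance = [0.71 + 0.96] + 0.12 = 1.67 + 0.12 = 1.79.
Reliability = 1.79 / 2.12 = 0.8443.

0.8443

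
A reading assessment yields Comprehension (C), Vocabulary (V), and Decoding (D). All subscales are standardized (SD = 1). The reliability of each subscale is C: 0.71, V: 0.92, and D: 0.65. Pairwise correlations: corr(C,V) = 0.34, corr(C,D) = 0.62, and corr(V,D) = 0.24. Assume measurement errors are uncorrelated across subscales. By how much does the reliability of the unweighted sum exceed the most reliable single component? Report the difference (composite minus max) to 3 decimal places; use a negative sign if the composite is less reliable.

Var(sum) = 3 + 2.4 = 5.4; true-score variance = 2.28 + 2.4 = 4.68; composite reliability = 0.8667.
Max component reliability = 0.9200.
Difference = 0.8667 − 0.9200 = -0.053.

-0.053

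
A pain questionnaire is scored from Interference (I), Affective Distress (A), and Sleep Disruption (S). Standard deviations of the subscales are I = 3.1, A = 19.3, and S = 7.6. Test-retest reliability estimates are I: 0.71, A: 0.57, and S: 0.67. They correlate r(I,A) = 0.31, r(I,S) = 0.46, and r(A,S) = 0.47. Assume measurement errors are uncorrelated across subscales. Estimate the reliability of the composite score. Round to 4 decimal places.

Var(I+A+S) = 3.1² + 19.3² + 7.6² + 2·[3.1·19.3·0.31 + 3.1·7.6·0.46 + 19.3·7.6·0.47] = 439.86 + 196.649 = 636.509.
Because errors are independent across components, Cov(Tᵢ,Tⱼ) = Cov(Xᵢ,Xⱼ); the off-diagonal part of the true-score variance is the same as above.
True-score variance = [3.1²·0.71 + 19.3²·0.57 + 7.6²·0.67] + 196.649 = 257.842 + 196.649 = 454.491.
Reliability = 454.491 / 636.509 = 0.7140.

0.7140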